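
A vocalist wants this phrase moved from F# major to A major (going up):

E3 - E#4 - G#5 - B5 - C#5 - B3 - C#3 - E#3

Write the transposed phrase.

G3 G#4 B5 D6 E5 D4 E3 G#3

F# major to A major up is a minor third, so every note moves up by that interval.
E3 → G3
E#4 → G#4
G#5 → B5
B5 → D6
C#5 → E5
B3 → D4
C#3 → E3
E#3 → G#3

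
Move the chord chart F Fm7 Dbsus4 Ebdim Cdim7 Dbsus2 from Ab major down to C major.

A Am7 Fsus4 Gdim Edim7 Fsus2

Ab major down to C major is a minor sixth; each chord root moves by that interval while the quality stays the same.
F: root F down a minor sixth → A, giving A.
Fm7: root F down a minor sixth → A, giving Am7.
Dbsus4: root Db down a minor sixth → F, giving Fsus4.
Ebdim: root Eb down a minor sixth → G, giving Gdim.
Cdim7: root C down a minor sixth → E, giving Edim7.
Dbsus2: root Db down a minor sixth → F, giving Fsus2.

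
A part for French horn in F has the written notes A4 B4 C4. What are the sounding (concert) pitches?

Written C4 on the French horn in F sounds as F3, a perfect fifth lower; apply that shift to every note.
A4 → D4
B4 → E4
C4 → F3

D4 E4 F3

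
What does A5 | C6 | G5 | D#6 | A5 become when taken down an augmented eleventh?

Eb4 Gb4 Db4 A4 Eb4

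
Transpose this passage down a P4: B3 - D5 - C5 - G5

B3: a fourth down reaches F, and 5 semitones makes it F#3.
D5: a fourth down reaches A, and 5 semitones makes it A4.
C5: a fourth down reaches G, and 5 semitones makes it G4.
A perfect fourth down from G5 gives D5.

F#3 A4 G4 D5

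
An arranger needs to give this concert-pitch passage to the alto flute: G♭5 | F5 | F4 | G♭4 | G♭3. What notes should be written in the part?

Cb6 Bb5 Bb4 Cb5 Cb4

The alto flute sounds a perfect fourth below written, so the written part must be a perfect fourth above concert — transpose each note up.
Gb5 -> Cb6
F5 -> Bb5
F4 -> Bb4
Gb4 -> Cb5
Gb3 -> Cb4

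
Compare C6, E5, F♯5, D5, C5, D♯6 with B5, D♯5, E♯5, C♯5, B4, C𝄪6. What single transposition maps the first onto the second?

down a minor second

Take the first pair: C6 → B5. C to B spans 2 letter names, so the interval is some kind of second.
B5 to C6 is 1 semitone, which makes it a minor second; the second version is lower, so the direction is down.
Checking another pair — D#6 → C##6 — gives the same interval.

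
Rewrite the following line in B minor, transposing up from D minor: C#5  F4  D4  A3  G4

A#5 D5 B4 F#4 E5

D minor to B minor up is a major sixth, so every note moves up by that interval.
C#5 becomes A#5
F4 becomes D5
D4 becomes B4
A3 becomes F#4
G4 becomes E5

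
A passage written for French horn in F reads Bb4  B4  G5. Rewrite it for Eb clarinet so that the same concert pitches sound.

First find concert pitch: the French horn in F sounds a perfect fifth below written, so Bb4 B4 G5 sounds Eb4 E4 C5.
Then write for Eb clarinet: it sounds a minor third above written, so the part must be a minor third below concert.
Eb4 → C4
E4 → C#4
C5 → A4

C4 C#4 A4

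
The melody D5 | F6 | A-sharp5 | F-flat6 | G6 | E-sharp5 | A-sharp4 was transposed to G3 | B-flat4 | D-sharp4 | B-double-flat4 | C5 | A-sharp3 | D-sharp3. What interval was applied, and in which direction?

From D5 to G3 is 12 letter names — a twelfth of some quality.
G3 to D5 is 19 semitones, which makes it a perfect twelfth; the second version is lower, so the direction is down.
Checking another pair — A#4 → D#3 — gives the same interval.

down a perfect twelfth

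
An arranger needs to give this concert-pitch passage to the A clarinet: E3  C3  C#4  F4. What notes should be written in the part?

G3 Eb3 E4 Ab4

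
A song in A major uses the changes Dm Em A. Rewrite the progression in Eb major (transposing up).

Abm Bbm Eb

A major up to Eb major is a diminished fifth; each chord root moves by that interval while the quality stays the same.
Dm: root D up a diminished fifth → Ab, giving Abm.
Em: root E up a diminished fifth → Bb, giving Bbm.
A: root A up a diminished fifth → Eb, giving Eb.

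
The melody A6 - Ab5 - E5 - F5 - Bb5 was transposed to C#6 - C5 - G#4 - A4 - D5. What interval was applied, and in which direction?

From A6 to C#6 is 6 letter names — a sixth of some quality.
C#6 to A6 is 8 semitones, which makes it a minor sixth; the second version is lower, so the direction is down.
Checking another pair — Bb5 → D5 — gives the same interval.

down a minor sixth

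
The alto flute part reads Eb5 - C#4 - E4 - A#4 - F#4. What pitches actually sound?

Bb4 G#3 B3 E#4 C#4

The alto flute sounds a perfect fourth below written, so transpose each written note down a perfect fourth.
Eb5 → Bb4
C#4 → G#3
E4 → B3
A#4 → E#4
F#4 → C#4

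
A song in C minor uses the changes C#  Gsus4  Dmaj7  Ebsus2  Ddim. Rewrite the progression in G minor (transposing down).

G# Dsus4 Amaj7 Bbsus2 Adim

C minor down to G minor is a perfect fourth; each chord root moves by that interval while the quality stays the same.
C#: root C# down a perfect fourth → G#, giving G#.
Gsus4: root G down a perfect fourth → D, giving Dsus4.
Dmaj7: root D down a perfect fourth → A, giving Amaj7.
Ebsus2: root Eb down a perfect fourth → Bb, giving Bbsus2.
Ddim: root D down a perfect fourth → A, giving Adim.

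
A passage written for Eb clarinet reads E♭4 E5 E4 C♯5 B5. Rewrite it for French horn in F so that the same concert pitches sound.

Db5 D6 D5 B5 A6

First find concert pitch: the Eb clarinet sounds a minor third above written, so E♭4 E5 E4 C♯5 B5 sounds Gb4 G5 G4 E5 D6.
Then write for French horn in F: it sounds a perfect fifth below written, so the part must be a perfect fifth above concert.
Gb4 → Db5
G5 → D6
G4 → D5
E5 → B5
D6 → A6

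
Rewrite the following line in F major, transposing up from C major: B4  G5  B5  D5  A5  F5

E5 C6 E6 G5 D6 Bb5

From C up to F is a perfect fourth; apply that to each pitch.
B4 -> E5
G5 -> C6
B5 -> E6
D5 -> G5
A5 -> D6
F5 -> Bb5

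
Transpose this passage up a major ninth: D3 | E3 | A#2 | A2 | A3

E4 F#4 B#3 B3 B4

D3: a ninth up reaches E, and 14 semitones makes it E4.
E3: a ninth up reaches F, and 14 semitones makes it F#4.
A major ninth up from A#2 gives B#3.
A2 up a major ninth is B3.
A3: a ninth up reaches B, and 14 semitones makes it B4.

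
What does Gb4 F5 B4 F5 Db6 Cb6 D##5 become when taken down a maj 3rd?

Gb4 down a major third is Ebb4.
F5 down a major third is Db5.
B4: a third down reaches G, and 4 semitones makes it G4.
F5 down a major third is Db5.
Db6 down a major third is Bbb5.
Cb6 down a major third is Abb5.
A major third down from D##5 gives B#4.

Ebb4 Db5 G4 Db5 Bbb5 Abb5 B#4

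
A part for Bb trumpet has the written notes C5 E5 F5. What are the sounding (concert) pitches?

Bb4 D5 Eb5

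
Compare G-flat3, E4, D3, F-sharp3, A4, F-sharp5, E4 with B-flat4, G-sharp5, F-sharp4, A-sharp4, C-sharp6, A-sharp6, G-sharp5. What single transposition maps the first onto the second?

up a major tenth

From Gb3 to Bb4 is 10 letter names — a tenth of some quality.
Gb3 to Bb4 is 16 semitones, which makes it a major tenth; the second version is higher, so the direction is up.
Checking another pair — E4 → G#5 — gives the same interval.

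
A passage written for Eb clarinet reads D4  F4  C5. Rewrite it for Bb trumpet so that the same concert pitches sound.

G4 Bb4 F5

First find concert pitch: the Eb clarinet sounds a minor third above written, so D4 F4 C5 sounds F4 Ab4 Eb5.
Then write for Bb trumpet: it sounds a major second below written, so the part must be a major second above concert.
F4 → G4
Ab4 → Bb4
Eb5 → F5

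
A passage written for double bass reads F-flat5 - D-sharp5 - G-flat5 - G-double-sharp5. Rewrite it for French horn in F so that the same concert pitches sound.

First find concert pitch: the double bass sounds a perfect octave below written, so F-flat5 D-sharp5 G-flat5 G-double-sharp5 sounds Fb4 D#4 Gb4 G##4.
Then write for French horn in F: it sounds a perfect fifth below written, so the part must be a perfect fifth above concert.
Fb4 → Cb5
D#4 → A#4
Gb4 → Db5
G##4 → D##5

Cb5 A#4 Db5 D##5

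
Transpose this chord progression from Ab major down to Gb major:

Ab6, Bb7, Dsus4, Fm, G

Gb6 Ab7 Csus4 Ebm F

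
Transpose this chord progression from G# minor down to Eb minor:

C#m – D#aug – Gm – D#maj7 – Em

Abm Bbaug Ebbm Bbmaj7 Cbm

G# minor down to Eb minor is an augmented third; each chord root moves by that interval while the quality stays the same.
C#m: root C# down an augmented third → Ab, giving Abm.
D#aug: root D# down an augmented third → Bb, giving Bbaug.
Gm: root G down an augmented third → Ebb, giving Ebbm.
D#maj7: root D# down an augmented third → Bb, giving Bbmaj7.
Em: root E down an augmented third → Cb, giving Cbm.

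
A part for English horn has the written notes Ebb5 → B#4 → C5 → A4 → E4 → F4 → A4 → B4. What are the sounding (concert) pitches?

Abb4 E#4 F4 D4 A3 Bb3 D4 E4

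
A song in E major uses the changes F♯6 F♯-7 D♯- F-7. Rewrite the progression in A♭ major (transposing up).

Bb6 Bb-7 G- Bbb-7

E major up to A♭ major is a diminished fourth; each chord root moves by that interval while the quality stays the same.
F♯6: root F♯ up a diminished fourth → Bb, giving Bb6.
F♯-7: root F♯ up a diminished fourth → Bb, giving Bb-7.
D♯-: root D♯ up a diminished fourth → G, giving G-.
F-7: root F up a diminished fourth → Bbb, giving Bbb-7.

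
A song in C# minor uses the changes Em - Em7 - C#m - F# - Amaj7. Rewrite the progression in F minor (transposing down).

C# minor down to F minor is an augmented fifth; each chord root moves by that interval while the quality stays the same.
Em: root E down an augmented fifth → Ab, giving Abm.
Em7: root E down an augmented fifth → Ab, giving Abm7.
C#m: root C# down an augmented fifth → F, giving Fm.
F#: root F# down an augmented fifth → Bb, giving Bb.
Amaj7: root A down an augmented fifth → Db, giving Dbmaj7.

Abm Abm7 Fm Bb Dbmaj7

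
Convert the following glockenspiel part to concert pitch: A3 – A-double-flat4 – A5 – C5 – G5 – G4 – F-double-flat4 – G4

Written C4 on the glockenspiel sounds as C6, a perfect fifteenth higher; apply that shift to every note.
A3 -> A5
Abb4 -> Abb6
A5 -> A7
C5 -> C7
G5 -> G7
G4 -> G6
Fbb4 -> Fbb6
G4 -> G6

A5 Abb6 A7 C7 G7 G6 Fbb6 G6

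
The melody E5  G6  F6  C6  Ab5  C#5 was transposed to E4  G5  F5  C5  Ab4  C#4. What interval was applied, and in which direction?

Take the first pair: E5 → E4. E to E spans 8 letter names, so the interval is some kind of octave.
E4 to E5 is 12 semitones, which makes it a perfect octave; the second version is lower, so the direction is down.
Checking another pair — C#5 → C#4 — gives the same interval.

down a perfect octave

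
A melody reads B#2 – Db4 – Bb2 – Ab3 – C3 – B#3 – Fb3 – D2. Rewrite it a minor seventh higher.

B#2: a seventh up reaches A, and 10 semitones makes it A#3.
A minor seventh up from Db4 gives Cb5.
A minor seventh up from Bb2 gives Ab3.
A minor seventh up from Ab3 gives Gb4.
C3 up a minor seventh is Bb3.
B#3: a seventh up reaches A, and 10 semitones makes it A#4.
Fb3: a seventh up reaches E, and 10 semitones makes it Ebb4.
D2 up a minor seventh is C3.

A#3 Cb5 Ab3 Gb4 Bb3 A#4 Ebb4 C3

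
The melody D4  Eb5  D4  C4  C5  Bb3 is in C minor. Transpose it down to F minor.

From C down to F is a perfect fifth; apply that to each pitch.
D4 becomes G3
Eb5 becomes Ab4
D4 becomes G3
C4 becomes F3
C5 becomes F4
Bb3 becomes Eb3

G3 Ab4 G3 F3 F4 Eb3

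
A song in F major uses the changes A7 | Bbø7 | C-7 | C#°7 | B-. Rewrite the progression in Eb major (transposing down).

G7 Abø7 Bb-7 B°7 A-

F major down to Eb major is a major second; each chord root moves by that interval while the quality stays the same.
A7: root A down a major second → G, giving G7.
Bbø7: root Bb down a major second → Ab, giving Abø7.
C-7: root C down a major second → Bb, giving Bb-7.
C#°7: root C# down a major second → B, giving B°7.
B-: root B down a major second → A, giving A-.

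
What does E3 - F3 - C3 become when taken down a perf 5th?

A2 Bb2 F2

E3 -> A2
F3 -> Bb2
C3 -> F2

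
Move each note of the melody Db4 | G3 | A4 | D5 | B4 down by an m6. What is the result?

Db4 down a minor sixth is F3.
A minor sixth down from G3 gives B2.
A4: a sixth down reaches C, and 8 semitones makes it C#4.
D5: a sixth down reaches F, and 8 semitones makes it F#4.
B4: a sixth down reaches D, and 8 semitones makes it D#4.

F3 B2 C#4 F#4 D#4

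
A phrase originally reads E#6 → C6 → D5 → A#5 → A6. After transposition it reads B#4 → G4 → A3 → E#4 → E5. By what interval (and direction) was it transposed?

From E#6 to B#4 is 11 letter names — an eleventh of some quality.
B#4 to E#6 is 17 semitones, which makes it a perfect eleventh; the second version is lower, so the direction is down.
Checking another pair — A6 → E5 — gives the same interval.

down a perfect eleventh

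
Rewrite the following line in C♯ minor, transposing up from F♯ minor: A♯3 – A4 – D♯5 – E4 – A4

E#4 E5 A#5 B4 E5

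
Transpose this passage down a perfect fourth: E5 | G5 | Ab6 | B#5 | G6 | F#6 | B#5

E5 becomes B4
G5 becomes D5
Ab6 becomes Eb6
B#5 becomes F##5
G6 becomes D6
F#6 becomes C#6
B#5 becomes F##5

B4 D5 Eb6 F##5 D6 C#6 F##5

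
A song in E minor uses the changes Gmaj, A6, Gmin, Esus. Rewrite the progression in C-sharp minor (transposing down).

Emaj F#6 Emin C#sus

E minor down to C-sharp minor is a minor third; each chord root moves by that interval while the quality stays the same.
Gmaj: root G down a minor third → E, giving Emaj.
A6: root A down a minor third → F#, giving F#6.
Gmin: root G down a minor third → E, giving Emin.
Esus: root E down a minor third → C#, giving C#sus.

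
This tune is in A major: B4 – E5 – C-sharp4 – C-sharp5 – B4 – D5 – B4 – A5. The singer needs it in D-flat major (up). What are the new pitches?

A major to D-flat major up is a diminished fourth, so every note moves up by that interval.
B4 gives Eb5
E5 gives Ab5
C#4 gives F4
C#5 gives F5
B4 gives Eb5
D5 gives Gb5
B4 gives Eb5
A5 gives Db6

Eb5 Ab5 F4 F5 Eb5 Gb5 Eb5 Db6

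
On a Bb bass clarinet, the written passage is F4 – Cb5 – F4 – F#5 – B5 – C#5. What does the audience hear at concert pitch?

Eb3 Bbb3 Eb3 E4 A4 B3

Written C4 on the Bb bass clarinet sounds as Bb2, a major ninth lower; apply that shift to every note.
F4 to Eb3
Cb5 to Bbb3
F4 to Eb3
F#5 to E4
B5 to A4
C#5 to B3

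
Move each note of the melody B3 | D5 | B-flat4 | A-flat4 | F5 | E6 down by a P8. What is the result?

B2 D4 Bb3 Ab3 F4 E5

B3: an octave down reaches B, and 12 semitones makes it B2.
D5 down a perfect octave is D4.
A perfect octave down from Bb4 gives Bb3.
A perfect octave down from Ab4 gives Ab3.
F5: an octave down reaches F, and 12 semitones makes it F4.
E6: an octave down reaches E, and 12 semitones makes it E5.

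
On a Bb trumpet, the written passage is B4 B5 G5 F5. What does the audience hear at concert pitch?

The Bb trumpet sounds a major second below written, so transpose each written note down a major second.
B4 to A4
B5 to A5
G5 to F5
F5 to Eb5

A4 A5 F5 Eb5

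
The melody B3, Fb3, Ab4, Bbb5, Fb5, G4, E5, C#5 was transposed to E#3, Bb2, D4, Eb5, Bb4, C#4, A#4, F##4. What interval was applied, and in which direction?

down a diminished fifth

Take the first pair: B3 → E#3. B to E spans 5 letter names, so the interval is some kind of fifth.
E#3 to B3 is 6 semitones, which makes it a diminished fifth; the second version is lower, so the direction is down.
Checking another pair — C#5 → F##4 — gives the same interval.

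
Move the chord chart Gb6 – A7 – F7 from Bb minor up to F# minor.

D6 E#7 C#7

Bb minor up to F# minor is an augmented fifth; each chord root moves by that interval while the quality stays the same.
Gb6: root Gb up an augmented fifth → D, giving D6.
A7: root A up an augmented fifth → E#, giving E#7.
F7: root F up an augmented fifth → C#, giving C#7.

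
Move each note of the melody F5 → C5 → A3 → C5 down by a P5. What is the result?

Bb4 F4 D3 F4

F5: a fifth down reaches B, and 7 semitones makes it Bb4.
A perfect fifth down from C5 gives F4.
A3: a fifth down reaches D, and 7 semitones makes it D3.
C5 down a perfect fifth is F4.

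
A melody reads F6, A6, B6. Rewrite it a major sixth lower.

F6 gives Ab5
A6 gives C6
B6 gives D6

Ab5 C6 D6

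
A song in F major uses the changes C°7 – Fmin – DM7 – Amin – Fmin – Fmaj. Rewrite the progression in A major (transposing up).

F major up to A major is a major third; each chord root moves by that interval while the quality stays the same.
C°7: root C up a major third → E, giving E°7.
Fmin: root F up a major third → A, giving Amin.
DM7: root D up a major third → F#, giving F#M7.
Amin: root A up a major third → C#, giving C#min.
Fmin: root F up a major third → A, giving Amin.
Fmaj: root F up a major third → A, giving Amaj.

E°7 Amin F#M7 C#min Amin Amaj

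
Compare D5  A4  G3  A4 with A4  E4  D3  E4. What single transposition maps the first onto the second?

down a perfect fourth

From D5 to A4 is 4 letter names — a fourth of some quality.
A4 to D5 is 5 semitones, which makes it a perfect fourth; the second version is lower, so the direction is down.
Checking another pair — A4 → E4 — gives the same interval.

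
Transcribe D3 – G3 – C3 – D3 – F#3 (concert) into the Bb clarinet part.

E3 A3 D3 E3 G#3

Written C4 sounds as Bb3 on the Bb clarinet, so concert pitches are written a major second up.
D3 gives E3
G3 gives A3
C3 gives D3
D3 gives E3
F#3 gives G#3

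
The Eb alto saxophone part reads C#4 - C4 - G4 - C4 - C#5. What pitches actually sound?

E3 Eb3 Bb3 Eb3 E4

Written C4 on the Eb alto saxophone sounds as Eb3, a major sixth lower; apply that shift to every note.
C#4 -> E3
C4 -> Eb3
G4 -> Bb3
C4 -> Eb3
C#5 -> E4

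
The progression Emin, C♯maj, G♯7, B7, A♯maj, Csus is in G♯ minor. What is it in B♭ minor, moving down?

Gbmin Ebmaj Bb7 Db7 Cmaj Ebbsus

G♯ minor down to B♭ minor is an augmented sixth; each chord root moves by that interval while the quality stays the same.
Emin: root E down an augmented sixth → Gb, giving Gbmin.
C♯maj: root C♯ down an augmented sixth → Eb, giving Ebmaj.
G♯7: root G♯ down an augmented sixth → Bb, giving Bb7.
B7: root B down an augmented sixth → Db, giving Db7.
A♯maj: root A♯ down an augmented sixth → C, giving Cmaj.
Csus: root C down an augmented sixth → Ebb, giving Ebbsus.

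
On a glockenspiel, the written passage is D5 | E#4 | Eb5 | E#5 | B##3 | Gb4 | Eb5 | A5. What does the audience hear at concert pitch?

D7 E#6 Eb7 E#7 B##5 Gb6 Eb7 A7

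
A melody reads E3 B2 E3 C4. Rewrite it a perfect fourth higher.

A3 E3 A3 F4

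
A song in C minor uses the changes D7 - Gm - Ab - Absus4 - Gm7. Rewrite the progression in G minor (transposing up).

C minor up to G minor is a perfect fifth; each chord root moves by that interval while the quality stays the same.
D7: root D up a perfect fifth → A, giving A7.
Gm: root G up a perfect fifth → D, giving Dm.
Ab: root Ab up a perfect fifth → Eb, giving Eb.
Absus4: root Ab up a perfect fifth → Eb, giving Ebsus4.
Gm7: root G up a perfect fifth → D, giving Dm7.

A7 Dm Eb Ebsus4 Dm7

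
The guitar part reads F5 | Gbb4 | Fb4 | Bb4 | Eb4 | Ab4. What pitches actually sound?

The guitar sounds a perfect octave below written, so transpose each written note down a perfect octave.
F5 → F4
Gbb4 → Gbb3
Fb4 → Fb3
Bb4 → Bb3
Eb4 → Eb3
Ab4 → Ab3

F4 Gbb3 Fb3 Bb3 Eb3 Ab3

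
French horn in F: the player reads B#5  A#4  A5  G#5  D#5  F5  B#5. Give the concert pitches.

E#5 D#4 D5 C#5 G#4 Bb4 E#5

Written C4 on the French horn in F sounds as F3, a perfect fifth lower; apply that shift to every note.
B#5 becomes E#5
A#4 becomes D#4
A5 becomes D5
G#5 becomes C#5
D#5 becomes G#4
F5 becomes Bb4
B#5 becomes E#5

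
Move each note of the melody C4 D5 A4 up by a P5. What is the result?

C4 gives G4
D5 gives A5
A4 gives E5

G4 A5 E5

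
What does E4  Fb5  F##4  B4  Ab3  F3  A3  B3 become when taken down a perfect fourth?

B3 Cb5 C##4 F#4 Eb3 C3 E3 F#3

E4 becomes B3
Fb5 becomes Cb5
F##4 becomes C##4
B4 becomes F#4
Ab3 becomes Eb3
F3 becomes C3
A3 becomes E3
B3 becomes F#3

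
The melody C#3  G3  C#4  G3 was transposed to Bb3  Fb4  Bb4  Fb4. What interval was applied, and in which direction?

From C#3 to Bb3 is 7 letter names — a seventh of some quality.
C#3 to Bb3 is 9 semitones, which makes it a diminished seventh; the second version is higher, so the direction is up.
Checking another pair — G3 → Fb4 — gives the same interval.

up a diminished seventh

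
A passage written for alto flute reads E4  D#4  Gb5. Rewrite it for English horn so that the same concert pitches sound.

F#4 E#4 Ab5

First find concert pitch: the alto flute sounds a perfect fourth below written, so E4 D#4 Gb5 sounds B3 A#3 Db5.
Then write for English horn: it sounds a perfect fifth below written, so the part must be a perfect fifth above concert.
B3 → F#4
A#3 → E#4
Db5 → Ab5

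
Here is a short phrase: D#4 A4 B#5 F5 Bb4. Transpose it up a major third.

F##4 C#5 D##6 A5 D5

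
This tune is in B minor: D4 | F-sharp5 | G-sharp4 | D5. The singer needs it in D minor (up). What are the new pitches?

B minor to D minor up is a minor third, so every note moves up by that interval.
D4 becomes F4
F#5 becomes A5
G#4 becomes B4
D5 becomes F5

F4 A5 B4 F5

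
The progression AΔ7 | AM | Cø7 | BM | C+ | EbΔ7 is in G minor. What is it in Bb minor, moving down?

G minor down to Bb minor is a major sixth; each chord root moves by that interval while the quality stays the same.
AΔ7: root A down a major sixth → C, giving CΔ7.
AM: root A down a major sixth → C, giving CM.
Cø7: root C down a major sixth → Eb, giving Ebø7.
BM: root B down a major sixth → D, giving DM.
C+: root C down a major sixth → Eb, giving Eb+.
EbΔ7: root Eb down a major sixth → Gb, giving GbΔ7.

CΔ7 CM Ebø7 DM Eb+ GbΔ7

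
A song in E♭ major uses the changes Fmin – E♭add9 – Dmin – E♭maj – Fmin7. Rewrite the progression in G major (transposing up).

Amin Gadd9 F#min Gmaj Amin7

E♭ major up to G major is a major third; each chord root moves by that interval while the quality stays the same.
Fmin: root F up a major third → A, giving Amin.
E♭add9: root E♭ up a major third → G, giving Gadd9.
Dmin: root D up a major third → F#, giving F#min.
E♭maj: root E♭ up a major third → G, giving Gmaj.
Fmin7: root F up a major third → A, giving Amin7.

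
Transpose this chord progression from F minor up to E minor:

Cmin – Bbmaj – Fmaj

F minor up to E minor is a major seventh; each chord root moves by that interval while the quality stays the same.
Cmin: root C up a major seventh → B, giving Bmin.
Bbmaj: root Bb up a major seventh → A, giving Amaj.
Fmaj: root F up a major seventh → E, giving Emaj.

Bmin Amaj Emaj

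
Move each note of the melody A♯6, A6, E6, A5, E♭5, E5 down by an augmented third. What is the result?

F6 Fb6 Cb6 Fb5 Cbb5 Cb5

A#6 becomes F6
A6 becomes Fb6
E6 becomes Cb6
A5 becomes Fb5
Eb5 becomes Cbb5
E5 becomes Cb5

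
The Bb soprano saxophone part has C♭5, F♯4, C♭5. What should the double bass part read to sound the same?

Bbb5 E5 Bbb5

First find concert pitch: the Bb soprano saxophone sounds a major second below written, so C♭5 F♯4 C♭5 sounds Bbb4 E4 Bbb4.
Then write for double bass: it sounds a perfect octave below written, so the part must be a perfect octave above concert.
Bbb4 → Bbb5
E4 → E5
Bbb4 → Bbb5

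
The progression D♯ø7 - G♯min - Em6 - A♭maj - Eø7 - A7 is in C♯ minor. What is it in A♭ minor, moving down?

C♯ minor down to A♭ minor is an augmented third; each chord root moves by that interval while the quality stays the same.
D♯ø7: root D♯ down an augmented third → Bb, giving Bbø7.
G♯min: root G♯ down an augmented third → Eb, giving Ebmin.
Em6: root E down an augmented third → Cb, giving Cbm6.
A♭maj: root A♭ down an augmented third → Fbb, giving Fbbmaj.
Eø7: root E down an augmented third → Cb, giving Cbø7.
A7: root A down an augmented third → Fb, giving Fb7.

Bbø7 Ebmin Cbm6 Fbbmaj Cbø7 Fb7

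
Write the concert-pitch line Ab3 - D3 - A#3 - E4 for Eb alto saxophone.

F4 B3 F##4 C#5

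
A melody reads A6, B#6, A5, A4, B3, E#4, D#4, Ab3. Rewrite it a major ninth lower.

A6 gives G5
B#6 gives A#5
A5 gives G4
A4 gives G3
B3 gives A2
E#4 gives D#3
D#4 gives C#3
Ab3 gives Gb2

G5 A#5 G4 G3 A2 D#3 C#3 Gb2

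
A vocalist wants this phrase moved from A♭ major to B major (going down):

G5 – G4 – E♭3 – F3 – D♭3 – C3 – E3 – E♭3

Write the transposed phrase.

A♭ major to B major down is a diminished seventh, so every note moves down by that interval.
G5 → A#4
G4 → A#3
Eb3 → F#2
F3 → G#2
Db3 → E2
C3 → D#2
E3 → F##2
Eb3 → F#2

A#4 A#3 F#2 G#2 E2 D#2 F##2 F#2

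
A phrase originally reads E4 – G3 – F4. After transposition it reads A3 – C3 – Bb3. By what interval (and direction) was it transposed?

down a perfect fifth

Take the first pair: E4 → A3. E to A spans 5 letter names, so the interval is some kind of fifth.
A3 to E4 is 7 semitones, which makes it a perfect fifth; the second version is lower, so the direction is down.
Checking another pair — F4 → Bb3 — gives the same interval.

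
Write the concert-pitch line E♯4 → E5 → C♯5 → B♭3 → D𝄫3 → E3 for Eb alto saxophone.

Written C4 sounds as Eb3 on the Eb alto saxophone, so concert pitches are written a major sixth up.
E#4 gives C##5
E5 gives C#6
C#5 gives A#5
Bb3 gives G4
Dbb3 gives Bbb3
E3 gives C#4

C##5 C#6 A#5 G4 Bbb3 C#4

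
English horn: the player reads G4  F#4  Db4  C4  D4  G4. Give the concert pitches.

Written C4 on the English horn sounds as F3, a perfect fifth lower; apply that shift to every note.
G4 → C4
F#4 → B3
Db4 → Gb3
C4 → F3
D4 → G3
G4 → C4

C4 B3 Gb3 F3 G3 C4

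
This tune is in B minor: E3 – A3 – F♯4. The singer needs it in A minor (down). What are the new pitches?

B minor to A minor down is a major second, so every note moves down by that interval.
E3 gives D3
A3 gives G3
F#4 gives E4

D3 G3 E4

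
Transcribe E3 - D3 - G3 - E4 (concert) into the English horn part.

B3 A3 D4 B4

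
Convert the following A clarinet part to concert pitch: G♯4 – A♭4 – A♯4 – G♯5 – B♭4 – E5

E#4 F4 F##4 E#5 G4 C#5

The A clarinet sounds a minor third below written, so transpose each written note down a minor third.
G#4 -> E#4
Ab4 -> F4
A#4 -> F##4
G#5 -> E#5
Bb4 -> G4
E5 -> C#5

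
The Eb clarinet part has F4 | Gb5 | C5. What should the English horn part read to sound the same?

Eb5 Fb6 Bb5

First find concert pitch: the Eb clarinet sounds a minor third above written, so F4 Gb5 C5 sounds Ab4 Bbb5 Eb5.
Then write for English horn: it sounds a perfect fifth below written, so the part must be a perfect fifth above concert.
Ab4 → Eb5
Bbb5 → Fb6
Eb5 → Bb5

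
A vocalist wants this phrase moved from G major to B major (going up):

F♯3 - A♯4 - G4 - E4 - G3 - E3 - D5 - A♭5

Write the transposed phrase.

A#3 C##5 B4 G#4 B3 G#3 F#5 C6

From G up to B is a major third; apply that to each pitch.
F#3 to A#3
A#4 to C##5
G4 to B4
E4 to G#4
G3 to B3
E3 to G#3
D5 to F#5
Ab5 to C6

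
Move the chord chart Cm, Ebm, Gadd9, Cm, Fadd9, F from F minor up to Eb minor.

F minor up to Eb minor is a minor seventh; each chord root moves by that interval while the quality stays the same.
Cm: root C up a minor seventh → Bb, giving Bbm.
Ebm: root Eb up a minor seventh → Db, giving Dbm.
Gadd9: root G up a minor seventh → F, giving Fadd9.
Cm: root C up a minor seventh → Bb, giving Bbm.
Fadd9: root F up a minor seventh → Eb, giving Ebadd9.
F: root F up a minor seventh → Eb, giving Eb.

Bbm Dbm Fadd9 Bbm Ebadd9 Eb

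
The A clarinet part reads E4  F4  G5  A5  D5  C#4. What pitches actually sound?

Written C4 on the A clarinet sounds as A3, a minor third lower; apply that shift to every note.
E4 → C#4
F4 → D4
G5 → E5
A5 → F#5
D5 → B4
C#4 → A#3

C#4 D4 E5 F#5 B4 A#3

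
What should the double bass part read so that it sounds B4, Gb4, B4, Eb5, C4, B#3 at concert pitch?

B5 Gb5 B5 Eb6 C5 B#4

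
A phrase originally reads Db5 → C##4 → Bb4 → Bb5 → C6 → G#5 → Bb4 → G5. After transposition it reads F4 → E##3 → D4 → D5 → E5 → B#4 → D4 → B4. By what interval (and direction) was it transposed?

Take the first pair: Db5 → F4. D to F spans 6 letter names, so the interval is some kind of sixth.
F4 to Db5 is 8 semitones, which makes it a minor sixth; the second version is lower, so the direction is down.
Checking another pair — G5 → B4 — gives the same interval.

down a minor sixth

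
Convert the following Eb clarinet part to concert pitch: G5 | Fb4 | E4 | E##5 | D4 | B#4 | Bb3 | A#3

Bb5 Abb4 G4 G##5 F4 D#5 Db4 C#4

The Eb clarinet sounds a minor third above written, so transpose each written note up a minor third.
G5 becomes Bb5
Fb4 becomes Abb4
E4 becomes G4
E##5 becomes G##5
D4 becomes F4
B#4 becomes D#5
Bb3 becomes Db4
A#3 becomes C#4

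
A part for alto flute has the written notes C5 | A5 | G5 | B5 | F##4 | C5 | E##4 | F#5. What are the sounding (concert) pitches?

G4 E5 D5 F#5 C##4 G4 B##3 C#5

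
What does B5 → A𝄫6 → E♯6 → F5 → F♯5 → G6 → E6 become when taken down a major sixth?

D5 Cbb6 G#5 Ab4 A4 Bb5 G5

A major sixth down from B5 gives D5.
Abb6: a sixth down reaches C, and 9 semitones makes it Cbb6.
E#6 down a major sixth is G#5.
A major sixth down from F5 gives Ab4.
F#5 down a major sixth is A4.
G6 down a major sixth is Bb5.
E6 down a major sixth is G5.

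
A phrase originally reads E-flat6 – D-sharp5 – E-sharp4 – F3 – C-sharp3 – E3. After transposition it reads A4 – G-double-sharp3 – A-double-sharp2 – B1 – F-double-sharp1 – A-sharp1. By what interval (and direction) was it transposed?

Take the first pair: Eb6 → A4. E to A spans 12 letter names, so the interval is some kind of twelfth.
A4 to Eb6 is 18 semitones, which makes it a diminished twelfth; the second version is lower, so the direction is down.
Checking another pair — E3 → A#1 — gives the same interval.

down a diminished twelfth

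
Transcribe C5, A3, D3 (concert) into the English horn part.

The English horn sounds a perfect fifth below written, so the written part must be a perfect fifth above concert — transpose each note up.
C5 becomes G5
A3 becomes E4
D3 becomes A3

G5 E4 A3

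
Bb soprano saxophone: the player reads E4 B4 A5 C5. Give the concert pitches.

Written C4 on the Bb soprano saxophone sounds as Bb3, a major second lower; apply that shift to every note.
E4 to D4
B4 to A4
A5 to G5
C5 to Bb4

D4 A4 G5 Bb4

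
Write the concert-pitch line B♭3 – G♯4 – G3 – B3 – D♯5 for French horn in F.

Written C4 sounds as F3 on the French horn in F, so concert pitches are written a perfect fifth up.
Bb3 -> F4
G#4 -> D#5
G3 -> D4
B3 -> F#4
D#5 -> A#5

F4 D#5 D4 F#4 A#5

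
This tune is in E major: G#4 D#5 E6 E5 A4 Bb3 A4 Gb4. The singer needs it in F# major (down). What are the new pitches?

From E down to F# is a minor seventh; apply that to each pitch.
G#4 → A#3
D#5 → E#4
E6 → F#5
E5 → F#4
A4 → B3
Bb3 → C3
A4 → B3
Gb4 → Ab3

A#3 E#4 F#5 F#4 B3 C3 B3 Ab3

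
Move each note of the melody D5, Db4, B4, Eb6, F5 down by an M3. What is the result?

Bb4 Bbb3 G4 Cb6 Db5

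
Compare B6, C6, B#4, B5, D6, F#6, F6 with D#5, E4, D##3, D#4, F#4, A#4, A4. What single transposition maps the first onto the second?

From B6 to D#5 is 13 letter names — a thirteenth of some quality.
D#5 to B6 is 20 semitones, which makes it a minor thirteenth; the second version is lower, so the direction is down.
Checking another pair — F6 → A4 — gives the same interval.

down a minor thirteenth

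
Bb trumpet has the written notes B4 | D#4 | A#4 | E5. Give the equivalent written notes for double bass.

A5 C#5 G#5 D6

First find concert pitch: the Bb trumpet sounds a major second below written, so B4 D#4 A#4 E5 sounds A4 C#4 G#4 D5.
Then write for double bass: it sounds a perfect octave below written, so the part must be a perfect octave above concert.
A4 → A5
C#4 → C#5
G#4 → G#5
D5 → D6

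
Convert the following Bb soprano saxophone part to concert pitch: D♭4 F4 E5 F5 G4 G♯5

The Bb soprano saxophone sounds a major second below written, so transpose each written note down a major second.
Db4 gives Cb4
F4 gives Eb4
E5 gives D5
F5 gives Eb5
G4 gives F4
G#5 gives F#5

Cb4 Eb4 D5 Eb5 F4 F#5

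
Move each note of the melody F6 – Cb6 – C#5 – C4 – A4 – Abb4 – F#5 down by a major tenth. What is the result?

Db5 Abb4 A3 Ab2 F3 Fbb3 D4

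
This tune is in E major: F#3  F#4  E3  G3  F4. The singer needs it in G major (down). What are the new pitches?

From E down to G is a major sixth; apply that to each pitch.
F#3 gives A2
F#4 gives A3
E3 gives G2
G3 gives Bb2
F4 gives Ab3

A2 A3 G2 Bb2 Ab3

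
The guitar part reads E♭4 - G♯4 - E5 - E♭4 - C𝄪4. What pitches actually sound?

Eb3 G#3 E4 Eb3 C##3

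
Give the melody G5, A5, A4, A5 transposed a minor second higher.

Ab5 Bb5 Bb4 Bb5

A minor second up from G5 gives Ab5.
A5 up a minor second is Bb5.
A4: a second up reaches B, and 1 semitone makes it Bb4.
A minor second up from A5 gives Bb5.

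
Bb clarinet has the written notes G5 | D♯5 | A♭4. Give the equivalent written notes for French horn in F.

First find concert pitch: the Bb clarinet sounds a major second below written, so G5 D♯5 A♭4 sounds F5 C#5 Gb4.
Then write for French horn in F: it sounds a perfect fifth below written, so the part must be a perfect fifth above concert.
F5 → C6
C#5 → G#5
Gb4 → Db5

C6 G#5 Db5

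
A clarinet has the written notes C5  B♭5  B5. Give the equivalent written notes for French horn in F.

E5 D6 D#6

First find concert pitch: the A clarinet sounds a minor third below written, so C5 B♭5 B5 sounds A4 G5 G#5.
Then write for French horn in F: it sounds a perfect fifth below written, so the part must be a perfect fifth above concert.
A4 → E5
G5 → D6
G#5 → D#6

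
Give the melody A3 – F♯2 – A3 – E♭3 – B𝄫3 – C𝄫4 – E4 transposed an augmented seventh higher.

G##4 E##3 G##4 D#4 A4 Bb4 D##5

An augmented seventh up from A3 gives G##4.
F#2: a seventh up reaches E, and 12 semitones makes it E##3.
A3 up an augmented seventh is G##4.
Eb3 up an augmented seventh is D#4.
Bbb3: a seventh up reaches A, and 12 semitones makes it A4.
Cbb4 up an augmented seventh is Bb4.
E4 up an augmented seventh is D##5.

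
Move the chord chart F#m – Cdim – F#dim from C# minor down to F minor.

Bbm Fbdim Bbdim

C# minor down to F minor is an augmented fifth; each chord root moves by that interval while the quality stays the same.
F#m: root F# down an augmented fifth → Bb, giving Bbm.
Cdim: root C down an augmented fifth → Fb, giving Fbdim.
F#dim: root F# down an augmented fifth → Bb, giving Bbdim.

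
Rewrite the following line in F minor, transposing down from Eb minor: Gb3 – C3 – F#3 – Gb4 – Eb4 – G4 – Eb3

Ab2 D2 G#2 Ab3 F3 A3 F2

Eb minor to F minor down is a minor seventh, so every note moves down by that interval.
Gb3 becomes Ab2
C3 becomes D2
F#3 becomes G#2
Gb4 becomes Ab3
Eb4 becomes F3
G4 becomes A3
Eb3 becomes F2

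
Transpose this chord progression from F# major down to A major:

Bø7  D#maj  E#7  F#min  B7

Dø7 F#maj G#7 Amin D7

F# major down to A major is a major sixth; each chord root moves by that interval while the quality stays the same.
Bø7: root B down a major sixth → D, giving Dø7.
D#maj: root D# down a major sixth → F#, giving F#maj.
E#7: root E# down a major sixth → G#, giving G#7.
F#min: root F# down a major sixth → A, giving Amin.
B7: root B down a major sixth → D, giving D7.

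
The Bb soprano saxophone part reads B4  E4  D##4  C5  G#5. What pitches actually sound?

A4 D4 C##4 Bb4 F#5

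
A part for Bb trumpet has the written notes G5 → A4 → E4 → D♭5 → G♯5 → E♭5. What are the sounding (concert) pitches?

Written C4 on the Bb trumpet sounds as Bb3, a major second lower; apply that shift to every note.
G5 becomes F5
A4 becomes G4
E4 becomes D4
Db5 becomes Cb5
G#5 becomes F#5
Eb5 becomes Db5

F5 G4 D4 Cb5 F#5 Db5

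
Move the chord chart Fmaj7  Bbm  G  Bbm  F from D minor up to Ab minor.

Cbmaj7 Fbm Db Fbm Cb

D minor up to Ab minor is a diminished fifth; each chord root moves by that interval while the quality stays the same.
Fmaj7: root F up a diminished fifth → Cb, giving Cbmaj7.
Bbm: root Bb up a diminished fifth → Fb, giving Fbm.
G: root G up a diminished fifth → Db, giving Db.
Bbm: root Bb up a diminished fifth → Fb, giving Fbm.
F: root F up a diminished fifth → Cb, giving Cb.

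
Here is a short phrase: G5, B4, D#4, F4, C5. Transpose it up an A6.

E#6 G##5 B##4 D#5 A#5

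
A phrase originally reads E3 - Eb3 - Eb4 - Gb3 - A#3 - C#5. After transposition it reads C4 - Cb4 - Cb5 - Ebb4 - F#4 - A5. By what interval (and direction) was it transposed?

From E3 to C4 is 6 letter names — a sixth of some quality.
E3 to C4 is 8 semitones, which makes it a minor sixth; the second version is higher, so the direction is up.
Checking another pair — C#5 → A5 — gives the same interval.

up a minor sixth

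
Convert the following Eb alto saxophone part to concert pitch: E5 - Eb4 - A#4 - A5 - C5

G4 Gb3 C#4 C5 Eb4

Written C4 on the Eb alto saxophone sounds as Eb3, a major sixth lower; apply that shift to every note.
E5 gives G4
Eb4 gives Gb3
A#4 gives C#4
A5 gives C5
C5 gives Eb4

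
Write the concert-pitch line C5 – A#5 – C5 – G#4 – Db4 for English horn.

G5 E#6 G5 D#5 Ab4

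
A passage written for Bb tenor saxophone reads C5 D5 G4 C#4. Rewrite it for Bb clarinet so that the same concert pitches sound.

First find concert pitch: the Bb tenor saxophone sounds a major ninth below written, so C5 D5 G4 C#4 sounds Bb3 C4 F3 B2.
Then write for Bb clarinet: it sounds a major second below written, so the part must be a major second above concert.
Bb3 → C4
C4 → D4
F3 → G3
B2 → C#3

C4 D4 G3 C#3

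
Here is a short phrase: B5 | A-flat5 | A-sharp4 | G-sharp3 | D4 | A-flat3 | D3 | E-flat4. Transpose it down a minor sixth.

D#5 C5 C##4 B#2 F#3 C3 F#2 G3

B5 to D#5
Ab5 to C5
A#4 to C##4
G#3 to B#2
D4 to F#3
Ab3 to C3
D3 to F#2
Eb4 to G3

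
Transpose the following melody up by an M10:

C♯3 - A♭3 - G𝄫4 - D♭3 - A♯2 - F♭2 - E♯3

E#4 C5 Bbb5 F4 C##4 Ab3 G##4

A major tenth up from C#3 gives E#4.
A major tenth up from Ab3 gives C5.
A major tenth up from Gbb4 gives Bbb5.
Db3 up a major tenth is F4.
A#2 up a major tenth is C##4.
Fb2 up a major tenth is Ab3.
A major tenth up from E#3 gives G##4.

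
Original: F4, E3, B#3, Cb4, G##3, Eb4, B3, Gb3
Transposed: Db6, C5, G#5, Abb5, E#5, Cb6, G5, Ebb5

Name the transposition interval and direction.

From F4 to Db6 is 13 letter names — a thirteenth of some quality.
F4 to Db6 is 20 semitones, which makes it a minor thirteenth; the second version is higher, so the direction is up.
Checking another pair — Gb3 → Ebb5 — gives the same interval.

up a minor thirteenth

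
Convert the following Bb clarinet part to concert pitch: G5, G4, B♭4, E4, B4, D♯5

F5 F4 Ab4 D4 A4 C#5

Written C4 on the Bb clarinet sounds as Bb3, a major second lower; apply that shift to every note.
G5 -> F5
G4 -> F4
Bb4 -> Ab4
E4 -> D4
B4 -> A4
D#5 -> C#5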